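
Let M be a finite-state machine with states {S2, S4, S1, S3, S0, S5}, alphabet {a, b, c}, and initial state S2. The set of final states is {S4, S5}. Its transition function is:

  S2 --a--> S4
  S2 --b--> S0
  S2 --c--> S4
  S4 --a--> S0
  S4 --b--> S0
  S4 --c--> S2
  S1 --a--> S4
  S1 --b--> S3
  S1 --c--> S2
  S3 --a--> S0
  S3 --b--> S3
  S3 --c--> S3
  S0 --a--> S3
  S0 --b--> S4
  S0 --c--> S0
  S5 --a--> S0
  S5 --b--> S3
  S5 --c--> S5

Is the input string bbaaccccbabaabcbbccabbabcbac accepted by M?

No

start at S2
read 'b': S2 → S0
read 'b': S0 → S4
read 'a': S4 → S0
read 'a': S0 → S3
read 'c': S3 → S3
read 'c': S3 → S3
read 'c': S3 → S3
read 'c': S3 → S3
read 'b': S3 → S3
read 'a': S3 → S0
read 'b': S0 → S4
read 'a': S4 → S0
read 'a': S0 → S3
read 'b': S3 → S3
read 'c': S3 → S3
read 'b': S3 → S3
read 'b': S3 → S3
read 'c': S3 → S3
read 'c': S3 → S3
read 'a': S3 → S0
read 'b': S0 → S4
read 'b': S4 → S0
read 'a': S0 → S3
read 'b': S3 → S3
read 'c': S3 → S3
read 'b': S3 → S3
read 'a': S3 → S0
read 'c': S0 → S0
End state S0 is not accepting.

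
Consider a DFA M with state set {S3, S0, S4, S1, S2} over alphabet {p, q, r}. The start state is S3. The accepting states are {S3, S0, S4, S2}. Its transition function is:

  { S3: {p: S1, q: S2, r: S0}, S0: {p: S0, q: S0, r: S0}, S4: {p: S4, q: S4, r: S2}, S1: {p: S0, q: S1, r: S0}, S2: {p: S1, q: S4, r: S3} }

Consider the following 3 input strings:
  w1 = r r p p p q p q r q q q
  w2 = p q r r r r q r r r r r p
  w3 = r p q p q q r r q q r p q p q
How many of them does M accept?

w1: S3 → S0 → S0 → S0 → S0 → S0 → S0 → S0 → S0 → S0 → S0 → S0 → S0  → end S0, accepted
w2: S3 → S1 → S1 → S0 → S0 → S0 → S0 → S0 → S0 → S0 → S0 → S0 → S0 → S0  → end S0, accepted
w3: S3 → S0 → S0 → S0 → S0 → S0 → S0 → S0 → S0 → S0 → S0 → S0 → S0 → S0 → S0 → S0  → end S0, accepted

3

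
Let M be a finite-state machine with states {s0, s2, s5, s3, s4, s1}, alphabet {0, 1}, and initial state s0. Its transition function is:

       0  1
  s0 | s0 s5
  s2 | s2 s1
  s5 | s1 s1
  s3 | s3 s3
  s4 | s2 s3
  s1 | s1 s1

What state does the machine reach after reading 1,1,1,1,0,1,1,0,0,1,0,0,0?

s1

Trace: s0 -1-> s5 -1-> s1 -1-> s1 -1-> s1 -0-> s1 -1-> s1 -1-> s1 -0-> s1 -0-> s1 -1-> s1 -0-> s1 -0-> s1 -0-> s1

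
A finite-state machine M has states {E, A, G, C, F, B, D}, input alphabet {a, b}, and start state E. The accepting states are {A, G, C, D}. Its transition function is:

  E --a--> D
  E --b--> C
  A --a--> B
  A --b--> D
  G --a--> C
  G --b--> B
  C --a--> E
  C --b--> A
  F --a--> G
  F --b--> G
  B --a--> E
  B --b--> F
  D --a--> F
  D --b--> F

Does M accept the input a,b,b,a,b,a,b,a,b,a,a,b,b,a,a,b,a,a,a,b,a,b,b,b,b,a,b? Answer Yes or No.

Yes

start at E
read 'a': E → D
read 'b': D → F
read 'b': F → G
read 'a': G → C
read 'b': C → A
read 'a': A → B
read 'b': B → F
read 'a': F → G
read 'b': G → B
read 'a': B → E
read 'a': E → D
read 'b': D → F
read 'b': F → G
read 'a': G → C
read 'a': C → E
read 'b': E → C
read 'a': C → E
read 'a': E → D
read 'a': D → F
read 'b': F → G
read 'a': G → C
read 'b': C → A
read 'b': A → D
read 'b': D → F
read 'b': F → G
read 'a': G → C
read 'b': C → A
End state A is accepting.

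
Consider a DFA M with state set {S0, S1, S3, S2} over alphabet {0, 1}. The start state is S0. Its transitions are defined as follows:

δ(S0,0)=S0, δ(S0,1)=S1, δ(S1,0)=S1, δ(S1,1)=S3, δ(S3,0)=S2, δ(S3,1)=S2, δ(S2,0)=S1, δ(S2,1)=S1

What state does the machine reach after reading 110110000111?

start at S0
read '1': S0 → S1
read '1': S1 → S3
read '0': S3 → S2
read '1': S2 → S1
read '1': S1 → S3
read '0': S3 → S2
read '0': S2 → S1
read '0': S1 → S1
read '0': S1 → S1
read '1': S1 → S3
read '1': S3 → S2
read '1': S2 → S1

S1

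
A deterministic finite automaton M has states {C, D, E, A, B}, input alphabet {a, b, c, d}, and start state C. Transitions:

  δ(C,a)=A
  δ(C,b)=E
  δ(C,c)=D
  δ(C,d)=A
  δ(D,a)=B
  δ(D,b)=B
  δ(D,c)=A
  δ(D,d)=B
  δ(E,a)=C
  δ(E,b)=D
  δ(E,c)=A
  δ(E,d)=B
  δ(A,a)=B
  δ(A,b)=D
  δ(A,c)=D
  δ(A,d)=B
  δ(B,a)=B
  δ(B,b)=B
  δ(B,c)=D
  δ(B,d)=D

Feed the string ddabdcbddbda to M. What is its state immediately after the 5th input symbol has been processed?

C → A → B → B → B → D
After 5 symbols: D.

D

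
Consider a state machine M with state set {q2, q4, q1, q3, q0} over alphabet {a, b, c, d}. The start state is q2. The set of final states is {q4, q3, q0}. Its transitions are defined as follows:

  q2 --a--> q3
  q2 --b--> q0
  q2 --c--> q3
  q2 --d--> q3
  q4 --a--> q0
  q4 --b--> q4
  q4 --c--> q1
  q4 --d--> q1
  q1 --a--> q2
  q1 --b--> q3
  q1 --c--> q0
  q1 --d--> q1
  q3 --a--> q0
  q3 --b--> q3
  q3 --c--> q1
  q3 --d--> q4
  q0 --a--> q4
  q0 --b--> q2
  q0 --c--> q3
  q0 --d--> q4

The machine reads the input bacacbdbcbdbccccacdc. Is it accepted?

No

start at q2
read 'b': q2 → q0
read 'a': q0 → q4
read 'c': q4 → q1
read 'a': q1 → q2
read 'c': q2 → q3
read 'b': q3 → q3
read 'd': q3 → q4
read 'b': q4 → q4
read 'c': q4 → q1
read 'b': q1 → q3
read 'd': q3 → q4
read 'b': q4 → q4
read 'c': q4 → q1
read 'c': q1 → q0
read 'c': q0 → q3
read 'c': q3 → q1
read 'a': q1 → q2
read 'c': q2 → q3
read 'd': q3 → q4
read 'c': q4 → q1
End state q1 is not accepting.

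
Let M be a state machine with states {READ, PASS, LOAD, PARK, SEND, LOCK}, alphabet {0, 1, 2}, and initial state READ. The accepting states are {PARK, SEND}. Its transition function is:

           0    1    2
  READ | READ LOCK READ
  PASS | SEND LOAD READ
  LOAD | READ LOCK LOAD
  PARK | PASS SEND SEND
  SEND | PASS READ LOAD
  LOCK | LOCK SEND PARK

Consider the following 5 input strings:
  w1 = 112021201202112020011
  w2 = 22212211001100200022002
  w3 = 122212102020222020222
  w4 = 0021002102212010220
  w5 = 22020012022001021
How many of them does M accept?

w1: Trace: READ -1-> LOCK -1-> SEND -2-> LOAD -0-> READ -2-> READ -1-> LOCK -2-> PARK -0-> PASS -1-> LOAD -2-> LOAD -0-> READ -2-> READ -1-> LOCK -1-> SEND -2-> LOAD -0-> READ -2-> READ -0-> READ -0-> READ -1-> LOCK -1-> SEND  → end SEND, accepted
w2: Trace: READ -2-> READ -2-> READ -2-> READ -1-> LOCK -2-> PARK -2-> SEND -1-> READ -1-> LOCK -0-> LOCK -0-> LOCK -1-> SEND -1-> READ -0-> READ -0-> READ -2-> READ -0-> READ -0-> READ -0-> READ -2-> READ -2-> READ -0-> READ -0-> READ -2-> READ  → end READ, rejected
w3: Trace: READ -1-> LOCK -2-> PARK -2-> SEND -2-> LOAD -1-> LOCK -2-> PARK -1-> SEND -0-> PASS -2-> READ -0-> READ -2-> READ -0-> READ -2-> READ -2-> READ -2-> READ -0-> READ -2-> READ -0-> READ -2-> READ -2-> READ -2-> READ  → end READ, rejected
w4: Trace: READ -0-> READ -0-> READ -2-> READ -1-> LOCK -0-> LOCK -0-> LOCK -2-> PARK -1-> SEND -0-> PASS -2-> READ -2-> READ -1-> LOCK -2-> PARK -0-> PASS -1-> LOAD -0-> READ -2-> READ -2-> READ -0-> READ  → end READ, rejected
w5: Trace: READ -2-> READ -2-> READ -0-> READ -2-> READ -0-> READ -0-> READ -1-> LOCK -2-> PARK -0-> PASS -2-> READ -2-> READ -0-> READ -0-> READ -1-> LOCK -0-> LOCK -2-> PARK -1-> SEND  → end SEND, accepted

2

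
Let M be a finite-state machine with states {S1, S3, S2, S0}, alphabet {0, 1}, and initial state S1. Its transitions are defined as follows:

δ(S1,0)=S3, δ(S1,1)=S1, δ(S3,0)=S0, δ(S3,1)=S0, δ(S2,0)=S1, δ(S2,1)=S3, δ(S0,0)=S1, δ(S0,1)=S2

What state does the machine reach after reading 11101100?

start at S1
read '1': S1 → S1
read '1': S1 → S1
read '1': S1 → S1
read '0': S1 → S3
read '1': S3 → S0
read '1': S0 → S2
read '0': S2 → S1
read '0': S1 → S3

S3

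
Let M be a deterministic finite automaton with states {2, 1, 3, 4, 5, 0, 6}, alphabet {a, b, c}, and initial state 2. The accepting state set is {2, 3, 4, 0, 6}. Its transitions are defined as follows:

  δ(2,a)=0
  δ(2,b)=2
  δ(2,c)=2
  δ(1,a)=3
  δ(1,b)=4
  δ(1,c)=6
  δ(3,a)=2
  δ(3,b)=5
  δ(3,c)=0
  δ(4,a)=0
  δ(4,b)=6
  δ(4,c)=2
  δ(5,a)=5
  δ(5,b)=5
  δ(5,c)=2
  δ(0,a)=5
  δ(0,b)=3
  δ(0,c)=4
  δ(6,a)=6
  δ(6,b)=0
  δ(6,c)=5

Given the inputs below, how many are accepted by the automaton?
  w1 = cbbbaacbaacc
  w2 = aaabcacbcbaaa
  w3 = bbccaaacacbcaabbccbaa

1

w1:
  start at 2
  read 'c': 2 → 2
  read 'b': 2 → 2
  read 'b': 2 → 2
  read 'b': 2 → 2
  read 'a': 2 → 0
  read 'a': 0 → 5
  read 'c': 5 → 2
  read 'b': 2 → 2
  read 'a': 2 → 0
  read 'a': 0 → 5
  read 'c': 5 → 2
  read 'c': 2 → 2
  end 2, accepted
w2:
  start at 2
  read 'a': 2 → 0
  read 'a': 0 → 5
  read 'a': 5 → 5
  read 'b': 5 → 5
  read 'c': 5 → 2
  read 'a': 2 → 0
  read 'c': 0 → 4
  read 'b': 4 → 6
  read 'c': 6 → 5
  read 'b': 5 → 5
  read 'a': 5 → 5
  read 'a': 5 → 5
  read 'a': 5 → 5
  end 5, rejected
w3:
  start at 2
  read 'b': 2 → 2
  read 'b': 2 → 2
  read 'c': 2 → 2
  read 'c': 2 → 2
  read 'a': 2 → 0
  read 'a': 0 → 5
  read 'a': 5 → 5
  read 'c': 5 → 2
  read 'a': 2 → 0
  read 'c': 0 → 4
  read 'b': 4 → 6
  read 'c': 6 → 5
  read 'a': 5 → 5
  read 'a': 5 → 5
  read 'b': 5 → 5
  read 'b': 5 → 5
  read 'c': 5 → 2
  read 'c': 2 → 2
  read 'b': 2 → 2
  read 'a': 2 → 0
  read 'a': 0 → 5
  end 5, rejected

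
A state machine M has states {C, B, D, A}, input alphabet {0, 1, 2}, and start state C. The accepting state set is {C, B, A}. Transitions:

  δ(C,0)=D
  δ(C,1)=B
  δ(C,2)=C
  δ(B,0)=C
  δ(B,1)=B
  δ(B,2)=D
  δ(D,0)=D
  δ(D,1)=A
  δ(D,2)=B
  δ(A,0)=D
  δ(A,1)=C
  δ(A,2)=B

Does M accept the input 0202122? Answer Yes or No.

Yes

Trace: C -0-> D -2-> B -0-> C -2-> C -1-> B -2-> D -2-> B
End state B is accepting.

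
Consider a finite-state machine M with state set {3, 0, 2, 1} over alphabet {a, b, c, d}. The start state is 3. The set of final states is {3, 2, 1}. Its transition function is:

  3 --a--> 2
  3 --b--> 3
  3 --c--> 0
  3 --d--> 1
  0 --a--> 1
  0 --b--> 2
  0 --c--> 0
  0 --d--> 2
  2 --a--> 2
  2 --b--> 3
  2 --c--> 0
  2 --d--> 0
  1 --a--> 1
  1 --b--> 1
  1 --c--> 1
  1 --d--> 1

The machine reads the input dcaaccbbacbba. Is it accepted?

Yes

Trace: 3 -d-> 1 -c-> 1 -a-> 1 -a-> 1 -c-> 1 -c-> 1 -b-> 1 -b-> 1 -a-> 1 -c-> 1 -b-> 1 -b-> 1 -a-> 1
End state 1 is accepting.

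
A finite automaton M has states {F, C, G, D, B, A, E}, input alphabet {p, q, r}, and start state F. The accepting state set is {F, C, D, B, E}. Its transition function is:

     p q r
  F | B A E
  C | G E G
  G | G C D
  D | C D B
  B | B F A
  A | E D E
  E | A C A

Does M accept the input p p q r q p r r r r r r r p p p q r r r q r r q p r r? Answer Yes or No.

F → B → B → F → E → C → G → D → B → A → E → A → E → A → E → A → E → C → G → D → B → F → E → A → D → C → G → D
End state D is accepting.

Yes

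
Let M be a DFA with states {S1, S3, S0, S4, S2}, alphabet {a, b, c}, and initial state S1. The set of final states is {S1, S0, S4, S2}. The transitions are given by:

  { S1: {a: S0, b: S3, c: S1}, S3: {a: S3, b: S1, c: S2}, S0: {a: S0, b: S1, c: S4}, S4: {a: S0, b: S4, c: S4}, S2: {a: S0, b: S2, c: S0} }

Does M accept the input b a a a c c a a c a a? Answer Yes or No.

Trace: S1 -b-> S3 -a-> S3 -a-> S3 -a-> S3 -c-> S2 -c-> S0 -a-> S0 -a-> S0 -c-> S4 -a-> S0 -a-> S0
End state S0 is accepting.

Yes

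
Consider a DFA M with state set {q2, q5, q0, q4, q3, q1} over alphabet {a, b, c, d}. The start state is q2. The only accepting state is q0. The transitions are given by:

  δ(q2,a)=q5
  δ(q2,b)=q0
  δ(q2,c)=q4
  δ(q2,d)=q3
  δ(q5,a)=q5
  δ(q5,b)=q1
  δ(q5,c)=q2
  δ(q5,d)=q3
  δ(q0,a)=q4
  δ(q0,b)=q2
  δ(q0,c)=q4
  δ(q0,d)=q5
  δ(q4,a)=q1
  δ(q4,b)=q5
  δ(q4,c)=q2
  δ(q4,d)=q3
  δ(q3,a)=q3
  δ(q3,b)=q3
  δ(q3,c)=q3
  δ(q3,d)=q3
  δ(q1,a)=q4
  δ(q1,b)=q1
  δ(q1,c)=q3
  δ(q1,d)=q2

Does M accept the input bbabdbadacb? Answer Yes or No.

No

start at q2
read 'b': q2 → q0
read 'b': q0 → q2
read 'a': q2 → q5
read 'b': q5 → q1
read 'd': q1 → q2
read 'b': q2 → q0
read 'a': q0 → q4
read 'd': q4 → q3
read 'a': q3 → q3
read 'c': q3 → q3
read 'b': q3 → q3
End state q3 is not accepting.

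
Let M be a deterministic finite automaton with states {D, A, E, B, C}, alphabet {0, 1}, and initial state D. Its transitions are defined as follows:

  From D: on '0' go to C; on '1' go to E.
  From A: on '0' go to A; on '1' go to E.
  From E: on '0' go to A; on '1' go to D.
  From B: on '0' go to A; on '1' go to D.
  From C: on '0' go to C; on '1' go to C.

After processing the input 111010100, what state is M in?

A

D → E → D → E → A → E → A → E → A → A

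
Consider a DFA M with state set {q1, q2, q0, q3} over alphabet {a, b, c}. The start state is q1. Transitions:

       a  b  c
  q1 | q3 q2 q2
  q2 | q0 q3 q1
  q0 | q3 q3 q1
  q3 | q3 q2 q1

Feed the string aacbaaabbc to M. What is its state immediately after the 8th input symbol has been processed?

q2

start at q1
read 'a': q1 → q3
read 'a': q3 → q3
read 'c': q3 → q1
read 'b': q1 → q2
read 'a': q2 → q0
read 'a': q0 → q3
read 'a': q3 → q3
read 'b': q3 → q2
After 8 symbols: q2.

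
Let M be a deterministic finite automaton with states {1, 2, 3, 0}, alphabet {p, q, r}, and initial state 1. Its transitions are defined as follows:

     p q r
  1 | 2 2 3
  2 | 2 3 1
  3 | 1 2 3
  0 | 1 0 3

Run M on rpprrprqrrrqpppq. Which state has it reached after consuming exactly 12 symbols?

1 → 3 → 1 → 2 → 1 → 3 → 1 → 3 → 2 → 1 → 3 → 3 → 2
After 12 symbols: 2.

2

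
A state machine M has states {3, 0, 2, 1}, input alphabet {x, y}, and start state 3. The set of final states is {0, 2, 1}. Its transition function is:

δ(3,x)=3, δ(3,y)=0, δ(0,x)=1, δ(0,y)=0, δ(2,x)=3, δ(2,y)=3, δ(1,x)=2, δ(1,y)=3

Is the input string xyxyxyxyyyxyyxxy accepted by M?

3 → 3 → 0 → 1 → 3 → 3 → 0 → 1 → 3 → 0 → 0 → 1 → 3 → 0 → 1 → 2 → 3
End state 3 is not accepting.

No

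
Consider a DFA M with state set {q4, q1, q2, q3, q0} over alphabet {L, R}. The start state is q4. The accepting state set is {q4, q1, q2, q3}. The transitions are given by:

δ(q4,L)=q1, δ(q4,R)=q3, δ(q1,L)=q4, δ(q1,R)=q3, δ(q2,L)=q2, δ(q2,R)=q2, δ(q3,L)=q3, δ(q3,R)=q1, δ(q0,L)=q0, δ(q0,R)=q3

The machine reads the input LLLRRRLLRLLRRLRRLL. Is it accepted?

Trace: q4 -L-> q1 -L-> q4 -L-> q1 -R-> q3 -R-> q1 -R-> q3 -L-> q3 -L-> q3 -R-> q1 -L-> q4 -L-> q1 -R-> q3 -R-> q1 -L-> q4 -R-> q3 -R-> q1 -L-> q4 -L-> q1
End state q1 is accepting.

Yes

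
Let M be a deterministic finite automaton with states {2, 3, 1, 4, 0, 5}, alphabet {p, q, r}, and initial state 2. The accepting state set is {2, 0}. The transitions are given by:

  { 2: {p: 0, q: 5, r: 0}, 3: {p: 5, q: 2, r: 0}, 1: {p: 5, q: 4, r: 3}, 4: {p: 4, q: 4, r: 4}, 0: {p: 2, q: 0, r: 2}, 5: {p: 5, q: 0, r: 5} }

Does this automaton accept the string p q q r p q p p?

Yes

Trace: 2 -p-> 0 -q-> 0 -q-> 0 -r-> 2 -p-> 0 -q-> 0 -p-> 2 -p-> 0
End state 0 is accepting.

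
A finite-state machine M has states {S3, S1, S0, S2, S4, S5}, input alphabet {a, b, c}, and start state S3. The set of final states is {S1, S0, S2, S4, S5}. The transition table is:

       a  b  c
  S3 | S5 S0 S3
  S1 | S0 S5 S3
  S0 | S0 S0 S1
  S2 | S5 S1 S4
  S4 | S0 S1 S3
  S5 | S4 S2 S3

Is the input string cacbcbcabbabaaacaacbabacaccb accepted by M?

Yes

S3 → S3 → S5 → S3 → S0 → S1 → S5 → S3 → S5 → S2 → S1 → S0 → S0 → S0 → S0 → S0 → S1 → S0 → S0 → S1 → S5 → S4 → S1 → S0 → S1 → S0 → S1 → S3 → S0
End state S0 is accepting.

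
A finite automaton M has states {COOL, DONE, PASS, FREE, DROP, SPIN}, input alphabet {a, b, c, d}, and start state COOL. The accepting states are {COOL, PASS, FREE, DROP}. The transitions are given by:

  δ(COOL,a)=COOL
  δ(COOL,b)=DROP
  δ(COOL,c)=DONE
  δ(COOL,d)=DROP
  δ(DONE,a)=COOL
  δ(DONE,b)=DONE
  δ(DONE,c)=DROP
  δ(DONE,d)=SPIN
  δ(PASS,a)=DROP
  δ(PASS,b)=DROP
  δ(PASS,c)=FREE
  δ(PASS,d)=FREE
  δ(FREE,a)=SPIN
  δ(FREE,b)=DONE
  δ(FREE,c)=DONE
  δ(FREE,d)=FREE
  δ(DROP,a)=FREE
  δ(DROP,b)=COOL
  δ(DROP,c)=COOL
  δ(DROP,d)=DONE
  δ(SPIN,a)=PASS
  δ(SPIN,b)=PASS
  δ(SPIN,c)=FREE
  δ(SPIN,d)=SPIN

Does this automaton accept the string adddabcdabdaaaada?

start at COOL
read 'a': COOL → COOL
read 'd': COOL → DROP
read 'd': DROP → DONE
read 'd': DONE → SPIN
read 'a': SPIN → PASS
read 'b': PASS → DROP
read 'c': DROP → COOL
read 'd': COOL → DROP
read 'a': DROP → FREE
read 'b': FREE → DONE
read 'd': DONE → SPIN
read 'a': SPIN → PASS
read 'a': PASS → DROP
read 'a': DROP → FREE
read 'a': FREE → SPIN
read 'd': SPIN → SPIN
read 'a': SPIN → PASS
End state PASS is accepting.

Yes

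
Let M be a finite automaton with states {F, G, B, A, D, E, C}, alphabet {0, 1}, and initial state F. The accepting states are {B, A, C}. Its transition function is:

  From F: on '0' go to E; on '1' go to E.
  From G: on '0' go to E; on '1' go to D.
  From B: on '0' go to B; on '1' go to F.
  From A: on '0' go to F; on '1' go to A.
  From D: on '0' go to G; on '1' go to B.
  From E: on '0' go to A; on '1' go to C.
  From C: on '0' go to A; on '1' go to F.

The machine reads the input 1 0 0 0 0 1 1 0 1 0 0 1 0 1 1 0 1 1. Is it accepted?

Yes

F → E → A → F → E → A → A → A → F → E → A → F → E → A → A → A → F → E → C
End state C is accepting.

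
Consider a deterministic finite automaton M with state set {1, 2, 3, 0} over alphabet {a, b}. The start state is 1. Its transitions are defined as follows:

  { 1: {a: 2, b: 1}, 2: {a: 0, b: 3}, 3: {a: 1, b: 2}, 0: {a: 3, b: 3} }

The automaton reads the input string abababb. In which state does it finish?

start at 1
read 'a': 1 → 2
read 'b': 2 → 3
read 'a': 3 → 1
read 'b': 1 → 1
read 'a': 1 → 2
read 'b': 2 → 3
read 'b': 3 → 2

2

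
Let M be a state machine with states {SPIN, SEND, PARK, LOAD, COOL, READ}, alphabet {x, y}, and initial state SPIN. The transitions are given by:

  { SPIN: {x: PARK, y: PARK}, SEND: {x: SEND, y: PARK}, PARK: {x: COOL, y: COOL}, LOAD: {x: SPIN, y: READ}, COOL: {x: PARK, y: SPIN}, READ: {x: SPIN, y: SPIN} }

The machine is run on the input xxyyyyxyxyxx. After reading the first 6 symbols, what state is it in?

SPIN

Trace: SPIN -x-> PARK -x-> COOL -y-> SPIN -y-> PARK -y-> COOL -y-> SPIN
After 6 symbols: SPIN.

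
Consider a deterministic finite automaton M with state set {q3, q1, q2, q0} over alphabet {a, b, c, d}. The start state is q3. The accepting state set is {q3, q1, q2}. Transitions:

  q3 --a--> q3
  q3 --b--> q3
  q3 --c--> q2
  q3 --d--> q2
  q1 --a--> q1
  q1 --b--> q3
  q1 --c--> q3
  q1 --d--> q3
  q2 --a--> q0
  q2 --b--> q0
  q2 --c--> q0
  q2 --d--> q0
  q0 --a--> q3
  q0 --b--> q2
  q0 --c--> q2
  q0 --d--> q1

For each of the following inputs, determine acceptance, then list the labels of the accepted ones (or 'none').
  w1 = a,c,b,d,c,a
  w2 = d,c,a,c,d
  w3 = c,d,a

w1: Trace: q3 -a-> q3 -c-> q2 -b-> q0 -d-> q1 -c-> q3 -a-> q3  → end q3, accepted
w2: Trace: q3 -d-> q2 -c-> q0 -a-> q3 -c-> q2 -d-> q0  → end q0, rejected
w3: Trace: q3 -c-> q2 -d-> q0 -a-> q3  → end q3, accepted

w1, w3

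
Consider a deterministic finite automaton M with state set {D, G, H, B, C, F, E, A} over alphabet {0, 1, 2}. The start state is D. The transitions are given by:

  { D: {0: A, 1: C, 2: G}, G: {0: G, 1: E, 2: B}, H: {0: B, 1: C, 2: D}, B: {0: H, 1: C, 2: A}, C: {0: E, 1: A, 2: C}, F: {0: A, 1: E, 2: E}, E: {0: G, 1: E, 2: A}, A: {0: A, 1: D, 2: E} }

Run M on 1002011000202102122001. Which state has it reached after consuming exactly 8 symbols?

A

start at D
read '1': D → C
read '0': C → E
read '0': E → G
read '2': G → B
read '0': B → H
read '1': H → C
read '1': C → A
read '0': A → A
After 8 symbols: A.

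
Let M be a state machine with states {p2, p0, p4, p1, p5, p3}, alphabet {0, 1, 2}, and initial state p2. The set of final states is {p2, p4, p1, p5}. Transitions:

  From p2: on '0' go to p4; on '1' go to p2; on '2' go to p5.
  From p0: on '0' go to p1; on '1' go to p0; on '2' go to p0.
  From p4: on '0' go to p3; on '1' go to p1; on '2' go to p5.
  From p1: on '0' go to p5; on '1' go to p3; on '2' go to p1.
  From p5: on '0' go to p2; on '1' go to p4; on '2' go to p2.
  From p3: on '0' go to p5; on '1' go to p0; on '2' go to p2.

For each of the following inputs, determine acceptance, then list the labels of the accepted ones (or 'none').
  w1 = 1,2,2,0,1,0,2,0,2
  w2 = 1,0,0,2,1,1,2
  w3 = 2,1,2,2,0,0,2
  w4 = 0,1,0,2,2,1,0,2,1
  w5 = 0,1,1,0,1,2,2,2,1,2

w1, w2, w3, w4, w5

w1: Trace: p2 -1-> p2 -2-> p5 -2-> p2 -0-> p4 -1-> p1 -0-> p5 -2-> p2 -0-> p4 -2-> p5  → end p5, accepted
w2: Trace: p2 -1-> p2 -0-> p4 -0-> p3 -2-> p2 -1-> p2 -1-> p2 -2-> p5  → end p5, accepted
w3: Trace: p2 -2-> p5 -1-> p4 -2-> p5 -2-> p2 -0-> p4 -0-> p3 -2-> p2  → end p2, accepted
w4: Trace: p2 -0-> p4 -1-> p1 -0-> p5 -2-> p2 -2-> p5 -1-> p4 -0-> p3 -2-> p2 -1-> p2  → end p2, accepted
w5: Trace: p2 -0-> p4 -1-> p1 -1-> p3 -0-> p5 -1-> p4 -2-> p5 -2-> p2 -2-> p5 -1-> p4 -2-> p5  → end p5, accepted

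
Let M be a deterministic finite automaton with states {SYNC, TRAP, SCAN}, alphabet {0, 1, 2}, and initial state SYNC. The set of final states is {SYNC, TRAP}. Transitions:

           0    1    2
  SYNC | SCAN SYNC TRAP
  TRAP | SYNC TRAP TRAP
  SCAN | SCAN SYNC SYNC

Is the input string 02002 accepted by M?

SYNC → SCAN → SYNC → SCAN → SCAN → SYNC
End state SYNC is accepting.

Yes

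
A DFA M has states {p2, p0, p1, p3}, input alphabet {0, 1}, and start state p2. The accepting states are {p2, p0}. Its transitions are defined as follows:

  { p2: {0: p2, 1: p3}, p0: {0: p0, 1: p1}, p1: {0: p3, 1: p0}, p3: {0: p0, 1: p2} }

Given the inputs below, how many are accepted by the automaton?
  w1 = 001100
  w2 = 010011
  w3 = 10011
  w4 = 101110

3

w1:
  start at p2
  read '0': p2 → p2
  read '0': p2 → p2
  read '1': p2 → p3
  read '1': p3 → p2
  read '0': p2 → p2
  read '0': p2 → p2
  end p2, accepted
w2:
  start at p2
  read '0': p2 → p2
  read '1': p2 → p3
  read '0': p3 → p0
  read '0': p0 → p0
  read '1': p0 → p1
  read '1': p1 → p0
  end p0, accepted
w3:
  start at p2
  read '1': p2 → p3
  read '0': p3 → p0
  read '0': p0 → p0
  read '1': p0 → p1
  read '1': p1 → p0
  end p0, accepted
w4:
  start at p2
  read '1': p2 → p3
  read '0': p3 → p0
  read '1': p0 → p1
  read '1': p1 → p0
  read '1': p0 → p1
  read '0': p1 → p3
  end p3, rejected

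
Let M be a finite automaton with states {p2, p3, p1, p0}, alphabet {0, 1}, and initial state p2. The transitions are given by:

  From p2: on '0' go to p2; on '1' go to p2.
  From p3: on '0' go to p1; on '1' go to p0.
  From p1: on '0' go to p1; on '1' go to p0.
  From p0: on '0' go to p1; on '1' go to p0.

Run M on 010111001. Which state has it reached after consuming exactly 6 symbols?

p2

p2 → p2 → p2 → p2 → p2 → p2 → p2
After 6 symbols: p2.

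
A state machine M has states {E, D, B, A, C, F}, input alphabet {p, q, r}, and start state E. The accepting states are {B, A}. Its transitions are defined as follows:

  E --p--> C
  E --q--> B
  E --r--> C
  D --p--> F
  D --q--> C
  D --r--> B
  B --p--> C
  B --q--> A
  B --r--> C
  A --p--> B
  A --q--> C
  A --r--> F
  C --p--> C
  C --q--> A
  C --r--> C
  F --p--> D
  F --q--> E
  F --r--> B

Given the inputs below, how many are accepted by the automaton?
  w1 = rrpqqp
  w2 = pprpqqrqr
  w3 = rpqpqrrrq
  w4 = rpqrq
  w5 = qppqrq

1

w1: Trace: E -r-> C -r-> C -p-> C -q-> A -q-> C -p-> C  → end C, rejected
w2: Trace: E -p-> C -p-> C -r-> C -p-> C -q-> A -q-> C -r-> C -q-> A -r-> F  → end F, rejected
w3: Trace: E -r-> C -p-> C -q-> A -p-> B -q-> A -r-> F -r-> B -r-> C -q-> A  → end A, accepted
w4: Trace: E -r-> C -p-> C -q-> A -r-> F -q-> E  → end E, rejected
w5: Trace: E -q-> B -p-> C -p-> C -q-> A -r-> F -q-> E  → end E, rejected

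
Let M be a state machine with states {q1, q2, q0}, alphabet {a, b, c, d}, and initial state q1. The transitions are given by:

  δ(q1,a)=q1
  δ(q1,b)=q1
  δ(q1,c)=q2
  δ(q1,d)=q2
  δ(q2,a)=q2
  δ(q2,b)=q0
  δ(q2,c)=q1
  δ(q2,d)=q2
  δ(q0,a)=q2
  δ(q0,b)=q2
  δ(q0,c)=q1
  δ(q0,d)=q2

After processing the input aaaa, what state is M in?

start at q1
read 'a': q1 → q1
read 'a': q1 → q1
read 'a': q1 → q1
read 'a': q1 → q1

q1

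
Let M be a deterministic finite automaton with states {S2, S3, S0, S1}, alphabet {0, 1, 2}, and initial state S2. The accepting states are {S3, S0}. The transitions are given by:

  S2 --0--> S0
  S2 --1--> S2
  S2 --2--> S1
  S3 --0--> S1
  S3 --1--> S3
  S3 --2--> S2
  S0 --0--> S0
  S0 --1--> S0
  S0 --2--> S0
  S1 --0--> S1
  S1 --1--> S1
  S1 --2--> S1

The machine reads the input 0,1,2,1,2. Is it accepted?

Yes

Trace: S2 -0-> S0 -1-> S0 -2-> S0 -1-> S0 -2-> S0
End state S0 is accepting.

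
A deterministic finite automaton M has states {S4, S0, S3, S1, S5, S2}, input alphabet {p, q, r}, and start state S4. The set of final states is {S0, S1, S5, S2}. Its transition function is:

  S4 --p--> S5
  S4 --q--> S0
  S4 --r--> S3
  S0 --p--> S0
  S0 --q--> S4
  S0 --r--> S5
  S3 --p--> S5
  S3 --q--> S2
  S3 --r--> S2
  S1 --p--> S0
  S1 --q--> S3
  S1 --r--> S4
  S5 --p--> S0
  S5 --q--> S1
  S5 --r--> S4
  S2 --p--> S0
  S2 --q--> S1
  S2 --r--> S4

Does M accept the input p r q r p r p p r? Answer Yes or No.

S4 → S5 → S4 → S0 → S5 → S0 → S5 → S0 → S0 → S5
End state S5 is accepting.

Yes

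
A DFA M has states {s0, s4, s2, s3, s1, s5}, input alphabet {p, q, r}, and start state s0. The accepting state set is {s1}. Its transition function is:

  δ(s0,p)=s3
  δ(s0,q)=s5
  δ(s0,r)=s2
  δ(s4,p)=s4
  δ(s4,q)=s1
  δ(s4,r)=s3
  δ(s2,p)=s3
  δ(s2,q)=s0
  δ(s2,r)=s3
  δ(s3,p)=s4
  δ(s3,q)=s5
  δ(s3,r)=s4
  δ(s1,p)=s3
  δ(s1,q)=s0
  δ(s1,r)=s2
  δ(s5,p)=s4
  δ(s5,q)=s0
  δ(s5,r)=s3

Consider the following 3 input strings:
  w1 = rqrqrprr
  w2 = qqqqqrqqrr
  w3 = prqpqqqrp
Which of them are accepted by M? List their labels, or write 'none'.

w1: s0 → s2 → s0 → s2 → s0 → s2 → s3 → s4 → s3  → end s3, rejected
w2: s0 → s5 → s0 → s5 → s0 → s5 → s3 → s5 → s0 → s2 → s3  → end s3, rejected
w3: s0 → s3 → s4 → s1 → s3 → s5 → s0 → s5 → s3 → s4  → end s4, rejected

none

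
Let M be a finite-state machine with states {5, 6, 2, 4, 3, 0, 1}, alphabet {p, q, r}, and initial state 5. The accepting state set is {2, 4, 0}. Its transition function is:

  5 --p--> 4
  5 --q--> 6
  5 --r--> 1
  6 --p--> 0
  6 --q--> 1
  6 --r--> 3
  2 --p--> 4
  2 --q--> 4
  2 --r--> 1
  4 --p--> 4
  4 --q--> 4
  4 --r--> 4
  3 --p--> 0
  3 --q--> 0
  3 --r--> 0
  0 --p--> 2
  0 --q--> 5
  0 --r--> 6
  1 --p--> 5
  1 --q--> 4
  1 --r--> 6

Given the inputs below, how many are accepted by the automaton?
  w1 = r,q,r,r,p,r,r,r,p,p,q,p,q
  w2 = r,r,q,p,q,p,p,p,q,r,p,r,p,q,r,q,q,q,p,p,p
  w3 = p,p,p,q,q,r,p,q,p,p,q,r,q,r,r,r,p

w1: Trace: 5 -r-> 1 -q-> 4 -r-> 4 -r-> 4 -p-> 4 -r-> 4 -r-> 4 -r-> 4 -p-> 4 -p-> 4 -q-> 4 -p-> 4 -q-> 4  → end 4, accepted
w2: Trace: 5 -r-> 1 -r-> 6 -q-> 1 -p-> 5 -q-> 6 -p-> 0 -p-> 2 -p-> 4 -q-> 4 -r-> 4 -p-> 4 -r-> 4 -p-> 4 -q-> 4 -r-> 4 -q-> 4 -q-> 4 -q-> 4 -p-> 4 -p-> 4 -p-> 4  → end 4, accepted
w3: Trace: 5 -p-> 4 -p-> 4 -p-> 4 -q-> 4 -q-> 4 -r-> 4 -p-> 4 -q-> 4 -p-> 4 -p-> 4 -q-> 4 -r-> 4 -q-> 4 -r-> 4 -r-> 4 -r-> 4 -p-> 4  → end 4, accepted

3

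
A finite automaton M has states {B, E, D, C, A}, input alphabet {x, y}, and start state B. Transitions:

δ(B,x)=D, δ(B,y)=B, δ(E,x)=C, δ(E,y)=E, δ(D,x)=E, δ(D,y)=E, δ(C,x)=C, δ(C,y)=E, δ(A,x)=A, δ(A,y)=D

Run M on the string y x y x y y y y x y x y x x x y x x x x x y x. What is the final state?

Trace: B -y-> B -x-> D -y-> E -x-> C -y-> E -y-> E -y-> E -y-> E -x-> C -y-> E -x-> C -y-> E -x-> C -x-> C -x-> C -y-> E -x-> C -x-> C -x-> C -x-> C -x-> C -y-> E -x-> C

C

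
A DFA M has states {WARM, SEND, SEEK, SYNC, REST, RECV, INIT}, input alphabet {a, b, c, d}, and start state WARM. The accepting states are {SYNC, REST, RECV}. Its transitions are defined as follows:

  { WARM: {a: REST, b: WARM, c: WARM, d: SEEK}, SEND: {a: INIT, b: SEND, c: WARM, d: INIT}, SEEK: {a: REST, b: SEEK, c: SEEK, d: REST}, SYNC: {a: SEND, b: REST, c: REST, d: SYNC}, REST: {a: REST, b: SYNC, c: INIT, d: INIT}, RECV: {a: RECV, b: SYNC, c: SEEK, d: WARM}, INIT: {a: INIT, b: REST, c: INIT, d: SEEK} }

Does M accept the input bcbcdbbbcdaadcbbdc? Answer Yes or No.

Yes

Trace: WARM -b-> WARM -c-> WARM -b-> WARM -c-> WARM -d-> SEEK -b-> SEEK -b-> SEEK -b-> SEEK -c-> SEEK -d-> REST -a-> REST -a-> REST -d-> INIT -c-> INIT -b-> REST -b-> SYNC -d-> SYNC -c-> REST
End state REST is accepting.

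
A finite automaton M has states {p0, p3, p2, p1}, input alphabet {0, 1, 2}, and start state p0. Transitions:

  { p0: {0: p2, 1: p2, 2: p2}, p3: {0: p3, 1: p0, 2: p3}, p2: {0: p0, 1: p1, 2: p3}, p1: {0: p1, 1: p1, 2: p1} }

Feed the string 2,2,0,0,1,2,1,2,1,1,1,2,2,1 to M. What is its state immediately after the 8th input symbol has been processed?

p0 → p2 → p3 → p3 → p3 → p0 → p2 → p1 → p1
After 8 symbols: p1.

p1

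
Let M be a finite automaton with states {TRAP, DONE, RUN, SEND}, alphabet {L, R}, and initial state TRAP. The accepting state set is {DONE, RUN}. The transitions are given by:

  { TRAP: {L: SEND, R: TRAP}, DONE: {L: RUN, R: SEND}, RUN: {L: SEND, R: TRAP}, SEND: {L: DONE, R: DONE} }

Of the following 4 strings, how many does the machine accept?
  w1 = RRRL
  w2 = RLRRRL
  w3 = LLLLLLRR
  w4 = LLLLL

2

w1: TRAP → TRAP → TRAP → TRAP → SEND  → end SEND, rejected
w2: TRAP → TRAP → SEND → DONE → SEND → DONE → RUN  → end RUN, accepted
w3: TRAP → SEND → DONE → RUN → SEND → DONE → RUN → TRAP → TRAP  → end TRAP, rejected
w4: TRAP → SEND → DONE → RUN → SEND → DONE  → end DONE, accepted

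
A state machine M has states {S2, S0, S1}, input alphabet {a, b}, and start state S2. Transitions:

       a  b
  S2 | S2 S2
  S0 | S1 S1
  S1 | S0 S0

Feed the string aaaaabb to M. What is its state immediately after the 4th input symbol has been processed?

S2

S2 → S2 → S2 → S2 → S2
After 4 symbols: S2.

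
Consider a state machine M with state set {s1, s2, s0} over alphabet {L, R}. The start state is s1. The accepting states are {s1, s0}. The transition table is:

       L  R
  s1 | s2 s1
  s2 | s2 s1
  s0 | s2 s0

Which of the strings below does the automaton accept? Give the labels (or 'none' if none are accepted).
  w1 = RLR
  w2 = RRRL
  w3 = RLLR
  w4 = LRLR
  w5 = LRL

w1, w3, w4

w1:
  start at s1
  read 'R': s1 → s1
  read 'L': s1 → s2
  read 'R': s2 → s1
  end s1, accepted
w2:
  start at s1
  read 'R': s1 → s1
  read 'R': s1 → s1
  read 'R': s1 → s1
  read 'L': s1 → s2
  end s2, rejected
w3:
  start at s1
  read 'R': s1 → s1
  read 'L': s1 → s2
  read 'L': s2 → s2
  read 'R': s2 → s1
  end s1, accepted
w4:
  start at s1
  read 'L': s1 → s2
  read 'R': s2 → s1
  read 'L': s1 → s2
  read 'R': s2 → s1
  end s1, accepted
w5:
  start at s1
  read 'L': s1 → s2
  read 'R': s2 → s1
  read 'L': s1 → s2
  end s2, rejected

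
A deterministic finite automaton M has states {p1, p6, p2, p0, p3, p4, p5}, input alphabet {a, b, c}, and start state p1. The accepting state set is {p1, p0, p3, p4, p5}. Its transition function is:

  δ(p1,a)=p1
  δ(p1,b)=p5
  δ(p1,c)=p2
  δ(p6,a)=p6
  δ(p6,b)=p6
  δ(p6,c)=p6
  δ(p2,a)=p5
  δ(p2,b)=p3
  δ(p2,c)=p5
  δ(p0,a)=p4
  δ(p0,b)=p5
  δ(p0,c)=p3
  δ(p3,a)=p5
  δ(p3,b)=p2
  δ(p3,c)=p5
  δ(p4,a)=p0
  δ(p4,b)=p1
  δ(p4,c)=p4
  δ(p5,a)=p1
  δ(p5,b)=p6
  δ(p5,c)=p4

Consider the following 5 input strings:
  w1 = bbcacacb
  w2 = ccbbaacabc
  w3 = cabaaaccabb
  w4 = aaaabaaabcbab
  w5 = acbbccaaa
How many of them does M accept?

w1: Trace: p1 -b-> p5 -b-> p6 -c-> p6 -a-> p6 -c-> p6 -a-> p6 -c-> p6 -b-> p6  → end p6, rejected
w2: Trace: p1 -c-> p2 -c-> p5 -b-> p6 -b-> p6 -a-> p6 -a-> p6 -c-> p6 -a-> p6 -b-> p6 -c-> p6  → end p6, rejected
w3: Trace: p1 -c-> p2 -a-> p5 -b-> p6 -a-> p6 -a-> p6 -a-> p6 -c-> p6 -c-> p6 -a-> p6 -b-> p6 -b-> p6  → end p6, rejected
w4: Trace: p1 -a-> p1 -a-> p1 -a-> p1 -a-> p1 -b-> p5 -a-> p1 -a-> p1 -a-> p1 -b-> p5 -c-> p4 -b-> p1 -a-> p1 -b-> p5  → end p5, accepted
w5: Trace: p1 -a-> p1 -c-> p2 -b-> p3 -b-> p2 -c-> p5 -c-> p4 -a-> p0 -a-> p4 -a-> p0  → end p0, accepted

2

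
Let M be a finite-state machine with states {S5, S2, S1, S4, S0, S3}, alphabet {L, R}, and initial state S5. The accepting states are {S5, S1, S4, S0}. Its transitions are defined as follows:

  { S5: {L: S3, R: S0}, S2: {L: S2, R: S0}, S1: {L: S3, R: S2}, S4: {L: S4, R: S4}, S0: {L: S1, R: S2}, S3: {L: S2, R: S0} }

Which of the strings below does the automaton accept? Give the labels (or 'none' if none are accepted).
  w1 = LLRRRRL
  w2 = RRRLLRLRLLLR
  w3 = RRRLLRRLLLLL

w2

w1: Trace: S5 -L-> S3 -L-> S2 -R-> S0 -R-> S2 -R-> S0 -R-> S2 -L-> S2  → end S2, rejected
w2: Trace: S5 -R-> S0 -R-> S2 -R-> S0 -L-> S1 -L-> S3 -R-> S0 -L-> S1 -R-> S2 -L-> S2 -L-> S2 -L-> S2 -R-> S0  → end S0, accepted
w3: Trace: S5 -R-> S0 -R-> S2 -R-> S0 -L-> S1 -L-> S3 -R-> S0 -R-> S2 -L-> S2 -L-> S2 -L-> S2 -L-> S2 -L-> S2  → end S2, rejected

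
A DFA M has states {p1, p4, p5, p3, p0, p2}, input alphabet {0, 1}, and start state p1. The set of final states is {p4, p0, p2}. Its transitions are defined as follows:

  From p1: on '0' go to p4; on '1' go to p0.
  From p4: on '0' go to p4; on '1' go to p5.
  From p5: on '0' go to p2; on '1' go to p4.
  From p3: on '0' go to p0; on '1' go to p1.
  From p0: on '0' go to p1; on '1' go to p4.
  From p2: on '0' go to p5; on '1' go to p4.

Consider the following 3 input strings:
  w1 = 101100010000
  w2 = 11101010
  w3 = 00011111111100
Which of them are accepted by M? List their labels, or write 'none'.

w1: Trace: p1 -1-> p0 -0-> p1 -1-> p0 -1-> p4 -0-> p4 -0-> p4 -0-> p4 -1-> p5 -0-> p2 -0-> p5 -0-> p2 -0-> p5  → end p5, rejected
w2: Trace: p1 -1-> p0 -1-> p4 -1-> p5 -0-> p2 -1-> p4 -0-> p4 -1-> p5 -0-> p2  → end p2, accepted
w3: Trace: p1 -0-> p4 -0-> p4 -0-> p4 -1-> p5 -1-> p4 -1-> p5 -1-> p4 -1-> p5 -1-> p4 -1-> p5 -1-> p4 -1-> p5 -0-> p2 -0-> p5  → end p5, rejected

w2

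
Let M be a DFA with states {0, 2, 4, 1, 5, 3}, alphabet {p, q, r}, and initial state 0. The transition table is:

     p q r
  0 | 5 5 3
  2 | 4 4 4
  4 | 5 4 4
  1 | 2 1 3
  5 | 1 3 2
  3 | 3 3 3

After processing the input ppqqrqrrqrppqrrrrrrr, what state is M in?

Trace: 0 -p-> 5 -p-> 1 -q-> 1 -q-> 1 -r-> 3 -q-> 3 -r-> 3 -r-> 3 -q-> 3 -r-> 3 -p-> 3 -p-> 3 -q-> 3 -r-> 3 -r-> 3 -r-> 3 -r-> 3 -r-> 3 -r-> 3 -r-> 3

3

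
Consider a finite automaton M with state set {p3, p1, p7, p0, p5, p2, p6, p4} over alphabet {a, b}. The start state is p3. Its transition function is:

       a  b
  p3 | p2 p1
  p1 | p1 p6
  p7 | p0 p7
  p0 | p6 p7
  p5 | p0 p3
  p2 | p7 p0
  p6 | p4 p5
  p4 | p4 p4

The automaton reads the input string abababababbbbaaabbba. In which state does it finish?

p3 → p2 → p0 → p6 → p5 → p0 → p7 → p0 → p7 → p0 → p7 → p7 → p7 → p7 → p0 → p6 → p4 → p4 → p4 → p4 → p4

p4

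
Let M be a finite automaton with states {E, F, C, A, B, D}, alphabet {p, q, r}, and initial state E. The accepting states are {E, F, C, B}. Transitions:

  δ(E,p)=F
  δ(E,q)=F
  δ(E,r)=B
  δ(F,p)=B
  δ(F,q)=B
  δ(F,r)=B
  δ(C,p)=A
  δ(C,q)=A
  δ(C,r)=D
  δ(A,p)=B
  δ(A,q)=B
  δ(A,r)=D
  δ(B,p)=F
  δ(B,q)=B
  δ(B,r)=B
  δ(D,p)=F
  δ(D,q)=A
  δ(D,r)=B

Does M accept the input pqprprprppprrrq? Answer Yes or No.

Yes

Trace: E -p-> F -q-> B -p-> F -r-> B -p-> F -r-> B -p-> F -r-> B -p-> F -p-> B -p-> F -r-> B -r-> B -r-> B -q-> B
End state B is accepting.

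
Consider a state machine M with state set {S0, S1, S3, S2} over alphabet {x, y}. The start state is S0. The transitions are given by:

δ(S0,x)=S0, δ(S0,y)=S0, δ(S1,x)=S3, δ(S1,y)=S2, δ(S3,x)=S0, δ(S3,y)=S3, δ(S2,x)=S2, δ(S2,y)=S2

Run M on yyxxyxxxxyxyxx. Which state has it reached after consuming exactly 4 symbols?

start at S0
read 'y': S0 → S0
read 'y': S0 → S0
read 'x': S0 → S0
read 'x': S0 → S0
After 4 symbols: S0.

S0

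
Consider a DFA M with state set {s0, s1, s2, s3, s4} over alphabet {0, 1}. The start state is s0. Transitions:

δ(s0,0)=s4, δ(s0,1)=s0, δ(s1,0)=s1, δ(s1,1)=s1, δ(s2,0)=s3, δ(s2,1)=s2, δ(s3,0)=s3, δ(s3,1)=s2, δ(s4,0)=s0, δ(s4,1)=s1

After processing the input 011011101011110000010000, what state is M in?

s1

start at s0
read '0': s0 → s4
read '1': s4 → s1
read '1': s1 → s1
read '0': s1 → s1
read '1': s1 → s1
read '1': s1 → s1
read '1': s1 → s1
read '0': s1 → s1
read '1': s1 → s1
read '0': s1 → s1
read '1': s1 → s1
read '1': s1 → s1
read '1': s1 → s1
read '1': s1 → s1
read '0': s1 → s1
read '0': s1 → s1
read '0': s1 → s1
read '0': s1 → s1
read '0': s1 → s1
read '1': s1 → s1
read '0': s1 → s1
read '0': s1 → s1
read '0': s1 → s1
read '0': s1 → s1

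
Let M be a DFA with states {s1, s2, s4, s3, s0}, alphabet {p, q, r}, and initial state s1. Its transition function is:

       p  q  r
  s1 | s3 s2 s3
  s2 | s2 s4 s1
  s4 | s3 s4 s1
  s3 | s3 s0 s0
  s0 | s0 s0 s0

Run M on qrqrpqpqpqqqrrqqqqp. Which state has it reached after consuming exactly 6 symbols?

Trace: s1 -q-> s2 -r-> s1 -q-> s2 -r-> s1 -p-> s3 -q-> s0
After 6 symbols: s0.

s0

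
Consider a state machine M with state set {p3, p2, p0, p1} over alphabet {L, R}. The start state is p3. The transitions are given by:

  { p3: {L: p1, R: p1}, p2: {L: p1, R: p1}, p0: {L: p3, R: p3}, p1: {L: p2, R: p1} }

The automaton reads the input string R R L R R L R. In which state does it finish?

Trace: p3 -R-> p1 -R-> p1 -L-> p2 -R-> p1 -R-> p1 -L-> p2 -R-> p1

p1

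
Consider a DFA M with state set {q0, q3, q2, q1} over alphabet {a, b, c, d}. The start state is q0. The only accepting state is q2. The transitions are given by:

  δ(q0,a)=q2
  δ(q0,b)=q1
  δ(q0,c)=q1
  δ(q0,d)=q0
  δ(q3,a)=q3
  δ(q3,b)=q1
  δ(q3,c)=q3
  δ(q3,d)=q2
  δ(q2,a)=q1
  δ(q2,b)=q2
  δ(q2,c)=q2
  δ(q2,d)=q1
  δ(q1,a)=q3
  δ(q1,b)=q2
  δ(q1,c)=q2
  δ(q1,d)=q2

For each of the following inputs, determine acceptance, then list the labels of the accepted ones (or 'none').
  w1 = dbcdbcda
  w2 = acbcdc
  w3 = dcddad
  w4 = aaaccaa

w1: q0 → q0 → q1 → q2 → q1 → q2 → q2 → q1 → q3  → end q3, rejected
w2: q0 → q2 → q2 → q2 → q2 → q1 → q2  → end q2, accepted
w3: q0 → q0 → q1 → q2 → q1 → q3 → q2  → end q2, accepted
w4: q0 → q2 → q1 → q3 → q3 → q3 → q3 → q3  → end q3, rejected

w2, w3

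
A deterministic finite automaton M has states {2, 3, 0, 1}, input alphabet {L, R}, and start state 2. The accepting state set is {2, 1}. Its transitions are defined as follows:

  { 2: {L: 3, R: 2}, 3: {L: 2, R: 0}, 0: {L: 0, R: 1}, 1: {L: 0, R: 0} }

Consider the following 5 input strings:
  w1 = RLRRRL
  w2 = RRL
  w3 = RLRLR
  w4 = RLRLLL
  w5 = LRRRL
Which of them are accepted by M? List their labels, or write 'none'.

w3

w1:
  start at 2
  read 'R': 2 → 2
  read 'L': 2 → 3
  read 'R': 3 → 0
  read 'R': 0 → 1
  read 'R': 1 → 0
  read 'L': 0 → 0
  end 0, rejected
w2:
  start at 2
  read 'R': 2 → 2
  read 'R': 2 → 2
  read 'L': 2 → 3
  end 3, rejected
w3:
  start at 2
  read 'R': 2 → 2
  read 'L': 2 → 3
  read 'R': 3 → 0
  read 'L': 0 → 0
  read 'R': 0 → 1
  end 1, accepted
w4:
  start at 2
  read 'R': 2 → 2
  read 'L': 2 → 3
  read 'R': 3 → 0
  read 'L': 0 → 0
  read 'L': 0 → 0
  read 'L': 0 → 0
  end 0, rejected
w5:
  start at 2
  read 'L': 2 → 3
  read 'R': 3 → 0
  read 'R': 0 → 1
  read 'R': 1 → 0
  read 'L': 0 → 0
  end 0, rejected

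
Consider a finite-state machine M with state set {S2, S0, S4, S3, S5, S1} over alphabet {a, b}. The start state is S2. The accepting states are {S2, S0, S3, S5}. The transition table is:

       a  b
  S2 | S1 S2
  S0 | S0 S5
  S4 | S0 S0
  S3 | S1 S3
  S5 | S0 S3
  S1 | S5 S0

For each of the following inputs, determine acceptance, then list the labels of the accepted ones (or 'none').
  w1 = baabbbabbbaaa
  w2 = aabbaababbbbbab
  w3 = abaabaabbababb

w1: S2 → S2 → S1 → S5 → S3 → S3 → S3 → S1 → S0 → S5 → S3 → S1 → S5 → S0  → end S0, accepted
w2: S2 → S1 → S5 → S3 → S3 → S1 → S5 → S3 → S1 → S0 → S5 → S3 → S3 → S3 → S1 → S0  → end S0, accepted
w3: S2 → S1 → S0 → S0 → S0 → S5 → S0 → S0 → S5 → S3 → S1 → S0 → S0 → S5 → S3  → end S3, accepted

w1, w2, w3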